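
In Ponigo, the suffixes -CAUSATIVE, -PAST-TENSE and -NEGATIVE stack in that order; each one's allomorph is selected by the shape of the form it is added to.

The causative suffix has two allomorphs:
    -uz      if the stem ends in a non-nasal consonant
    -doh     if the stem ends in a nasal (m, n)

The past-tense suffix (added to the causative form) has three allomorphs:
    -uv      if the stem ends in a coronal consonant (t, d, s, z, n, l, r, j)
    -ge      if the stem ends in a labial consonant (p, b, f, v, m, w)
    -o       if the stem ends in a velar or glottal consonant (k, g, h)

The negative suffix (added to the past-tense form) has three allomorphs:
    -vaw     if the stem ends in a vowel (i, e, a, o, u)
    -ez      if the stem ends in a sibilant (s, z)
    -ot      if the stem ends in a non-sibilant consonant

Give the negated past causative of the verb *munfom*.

munfomdohovaw

Since the final consonant of *munfom* is /m/ (a nasal), it takes -doh, giving *munfomdoh*.
The causative form *munfomdoh*: final consonant = /h/, velar/glottal → -o → *munfomdoho*.
Since the final sound of the past-tense form *munfomdoho* is /o/ (a vowel), it takes -vaw, giving *munfomdohovaw*.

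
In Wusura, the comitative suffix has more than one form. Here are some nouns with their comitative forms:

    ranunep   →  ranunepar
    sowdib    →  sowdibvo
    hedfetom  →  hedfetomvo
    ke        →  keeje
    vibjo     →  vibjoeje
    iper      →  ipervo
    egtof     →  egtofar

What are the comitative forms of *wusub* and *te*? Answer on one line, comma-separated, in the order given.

wusubvo, teeje

Looking at the final sound of each stem: -ar when the stem ends in a voiceless consonant (*ranunep*, *egtof*); -vo when the stem ends in a voiced consonant (*sowdib*, *hedfetom*, *iper*); -eje when the stem ends in a vowel (*ke*, *vibjo*).
*wusub*: final sound = /b/, a voiced consonant → -vo → *wusubvo*.
*te*: final sound = /e/, a vowel → -eje → *teeje*.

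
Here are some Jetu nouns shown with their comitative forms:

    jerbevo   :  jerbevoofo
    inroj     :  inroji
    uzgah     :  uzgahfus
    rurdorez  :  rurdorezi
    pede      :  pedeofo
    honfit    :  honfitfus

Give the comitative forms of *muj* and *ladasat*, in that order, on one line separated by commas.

muji, ladasatfus

Looking at the final sound of each stem: -fus when the stem ends in a voiceless consonant (*uzgah*, *honfit*); -i when the stem ends in a voiced consonant (*inroj*, *rurdorez*); -ofo when the stem ends in a vowel (*jerbevo*, *pede*).
*muj* — final sound /j/ (a voiced consonant) → -i → *muji*.
*ladasat*: final sound = /t/, a voiceless consonant → -fus → *ladasatfus*.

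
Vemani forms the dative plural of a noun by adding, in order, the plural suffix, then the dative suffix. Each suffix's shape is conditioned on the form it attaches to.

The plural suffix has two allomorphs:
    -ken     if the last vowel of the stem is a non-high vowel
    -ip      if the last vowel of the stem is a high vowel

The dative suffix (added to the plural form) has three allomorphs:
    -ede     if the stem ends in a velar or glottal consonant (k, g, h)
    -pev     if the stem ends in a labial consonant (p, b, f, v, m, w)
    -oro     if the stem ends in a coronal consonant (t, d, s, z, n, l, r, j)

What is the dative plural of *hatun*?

*hatun*: last vowel = /u/, a high vowel → -ip → *hatunip*.
The final consonant of the plural form *hatunip* is /p/, which is labial, so the dative suffix is -pev, giving *hatunippev*.

hatunippev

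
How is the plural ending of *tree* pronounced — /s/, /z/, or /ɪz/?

The stem *tree* ends in a voiced non-sibilant sound.
The plural suffix surfaces as /ɪz/ after sibilants, /s/ after other voiceless consonants, and /z/ after other voiced sounds.
So the plural -s on *tree* is pronounced /z/.

/z/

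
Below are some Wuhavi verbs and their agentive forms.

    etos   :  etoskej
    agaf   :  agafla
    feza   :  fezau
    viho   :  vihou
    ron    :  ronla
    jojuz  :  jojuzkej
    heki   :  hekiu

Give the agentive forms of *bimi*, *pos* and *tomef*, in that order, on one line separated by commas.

bimiu, poskej, tomefla

Looking at the final sound of each stem: -kej when the stem ends in a sibilant (*etos*, *jojuz*); -la when the stem ends in a non-sibilant consonant (*agaf*, *ron*); -u when the stem ends in a vowel (*feza*, *viho*, *heki*).
*bimi*: final sound = /i/, a vowel → -u → *bimiu*.
The final sound of *pos* is /s/, which is a sibilant, so the suffix is -kej, giving *poskej*.
*tomef*: final sound = /f/, a non-sibilant consonant → -la → *tomefla*.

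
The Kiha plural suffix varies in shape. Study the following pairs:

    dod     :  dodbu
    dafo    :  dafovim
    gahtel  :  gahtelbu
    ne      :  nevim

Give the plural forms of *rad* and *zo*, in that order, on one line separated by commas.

The suffix is conditioned by the final sound: -bu when the stem ends in a consonant (*dod*, *gahtel*); -vim when the stem ends in a vowel (*dafo*, *ne*).
Since the final sound of *rad* is /d/ (a consonant), it takes -bu, giving *radbu*.
Since the final sound of *zo* is /o/ (a vowel), it takes -vim, giving *zovim*.

radbu, zovim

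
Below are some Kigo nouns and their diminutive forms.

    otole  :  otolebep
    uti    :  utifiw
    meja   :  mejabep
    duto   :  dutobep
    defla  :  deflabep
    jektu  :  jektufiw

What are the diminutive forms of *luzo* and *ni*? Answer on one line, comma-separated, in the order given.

The alternation tracks the last vowel of the stem — -fiw when the last vowel of the stem is a high vowel (*uti*, *jektu*); -bep when the last vowel of the stem is a non-high vowel (*otole*, *meja*, *duto*, *defla*).
Since the last vowel of *luzo* is /o/ (a non-high vowel), it takes -bep, giving *luzobep*.
Since the last vowel of *ni* is /i/ (a high vowel), it takes -fiw, giving *nifiw*.

luzobep, nifiw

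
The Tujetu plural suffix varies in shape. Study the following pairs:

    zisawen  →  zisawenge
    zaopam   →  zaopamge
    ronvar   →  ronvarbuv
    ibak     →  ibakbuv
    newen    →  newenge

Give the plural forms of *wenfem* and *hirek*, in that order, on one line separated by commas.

Looking at the final consonant of each stem: -ge when the stem ends in a nasal (*zisawen*, *zaopam*, *newen*); -buv when the stem ends in a non-nasal consonant (*ronvar*, *ibak*).
The final consonant of *wenfem* is /m/, which is a nasal, so the suffix is -ge, giving *wenfemge*.
*hirek*: final consonant = /k/, non-nasal → -buv → *hirekbuv*.

wenfemge, hirekbuv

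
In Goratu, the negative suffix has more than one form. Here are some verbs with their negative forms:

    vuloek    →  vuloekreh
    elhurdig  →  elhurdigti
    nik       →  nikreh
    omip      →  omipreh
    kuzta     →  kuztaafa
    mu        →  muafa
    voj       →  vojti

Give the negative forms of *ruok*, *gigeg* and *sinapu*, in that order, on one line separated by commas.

ruokreh, gigegti, sinapuafa

Looking at the final sound of each stem: -reh when the stem ends in a voiceless consonant (*vuloek*, *nik*, *omip*); -ti when the stem ends in a voiced consonant (*elhurdig*, *voj*); -afa when the stem ends in a vowel (*kuzta*, *mu*).
Since the final sound of *ruok* is /k/ (a voiceless consonant), it takes -reh, giving *ruokreh*.
Since the final sound of *gigeg* is /g/ (a voiced consonant), it takes -ti, giving *gigegti*.
*sinapu*: final sound = /u/, a vowel → -afa → *sinapuafa*.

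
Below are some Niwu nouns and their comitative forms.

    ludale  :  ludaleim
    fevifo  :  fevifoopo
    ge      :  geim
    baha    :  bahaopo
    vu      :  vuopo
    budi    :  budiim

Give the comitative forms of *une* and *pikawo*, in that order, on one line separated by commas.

The alternation tracks the last vowel of the stem — -im when the last vowel of the stem is a front vowel (*ludale*, *ge*, *budi*); -opo when the last vowel of the stem is a back vowel (*fevifo*, *baha*, *vu*).
Since the last vowel of *une* is /e/ (a front vowel), it takes -im, giving *uneim*.
Since the last vowel of *pikawo* is /o/ (a back vowel), it takes -opo, giving *pikawoopo*.

uneim, pikawoopo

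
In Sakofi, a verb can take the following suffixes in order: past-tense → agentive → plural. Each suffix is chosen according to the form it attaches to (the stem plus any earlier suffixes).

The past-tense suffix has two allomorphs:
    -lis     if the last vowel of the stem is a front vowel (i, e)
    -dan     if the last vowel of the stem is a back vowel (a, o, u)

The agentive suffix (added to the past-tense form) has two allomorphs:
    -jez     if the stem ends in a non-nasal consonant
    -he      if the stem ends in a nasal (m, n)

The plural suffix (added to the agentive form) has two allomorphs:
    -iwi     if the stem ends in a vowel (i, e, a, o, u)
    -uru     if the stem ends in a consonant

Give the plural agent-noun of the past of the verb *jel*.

The last vowel of *jel* is /e/, which is a front vowel, so the past-tense suffix is -lis, giving *jellis*.
Since the final consonant of the past-tense form *jellis* is /s/ (non-nasal), it takes -jez, giving *jellisjez*.
Since the final sound of the agentive form *jellisjez* is /z/ (a consonant), it takes -uru, giving *jellisjezuru*.

jellisjezuru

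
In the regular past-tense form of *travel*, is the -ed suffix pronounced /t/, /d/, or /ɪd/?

/d/

The stem *travel* ends in a voiced sound other than /d/.
The -ed suffix is realized as /ɪd/ after /t, d/; as /t/ after other voiceless consonants; and as /d/ after other voiced sounds.
So -ed on *travel* is pronounced /d/.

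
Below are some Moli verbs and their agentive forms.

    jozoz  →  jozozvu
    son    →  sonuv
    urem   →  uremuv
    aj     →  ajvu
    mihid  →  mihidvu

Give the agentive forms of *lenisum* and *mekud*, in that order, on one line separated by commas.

lenisumuv, mekudvu

The alternation tracks the final consonant of the stem — -uv when the stem ends in a nasal (*son*, *urem*); -vu when the stem ends in a non-nasal consonant (*jozoz*, *aj*, *mihid*).
*lenisum* — final consonant /m/ (a nasal) → -uv → *lenisumuv*.
The final consonant of *mekud* is /d/, which is non-nasal, so the suffix is -vu, giving *mekudvu*.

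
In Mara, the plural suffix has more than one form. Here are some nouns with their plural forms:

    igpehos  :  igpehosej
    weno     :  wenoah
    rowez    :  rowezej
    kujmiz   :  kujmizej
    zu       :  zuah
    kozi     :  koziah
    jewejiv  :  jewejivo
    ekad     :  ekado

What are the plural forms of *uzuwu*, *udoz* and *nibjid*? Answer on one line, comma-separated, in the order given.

uzuwuah, udozej, nibjido

The suffix is conditioned by the final sound: -ej when the stem ends in a sibilant (*igpehos*, *rowez*, *kujmiz*); -o when the stem ends in a non-sibilant consonant (*jewejiv*, *ekad*); -ah when the stem ends in a vowel (*weno*, *zu*, *kozi*).
*uzuwu*: final sound = /u/, a vowel → -ah → *uzuwuah*.
*udoz* — final sound /z/ (a sibilant) → -ej → *udozej*.
Since the final sound of *nibjid* is /d/ (a non-sibilant consonant), it takes -o, giving *nibjido*.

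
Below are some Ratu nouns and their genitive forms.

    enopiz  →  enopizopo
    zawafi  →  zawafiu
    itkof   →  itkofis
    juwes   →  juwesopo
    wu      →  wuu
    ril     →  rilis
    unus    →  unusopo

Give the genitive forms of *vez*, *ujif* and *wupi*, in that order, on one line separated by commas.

The alternation tracks the final sound of the stem — -opo when the stem ends in a sibilant (*enopiz*, *juwes*, *unus*); -is when the stem ends in a non-sibilant consonant (*itkof*, *ril*); -u when the stem ends in a vowel (*zawafi*, *wu*).
Since the final sound of *vez* is /z/ (a sibilant), it takes -opo, giving *vezopo*.
*ujif*: final sound = /f/, a non-sibilant consonant → -is → *ujifis*.
The final sound of *wupi* is /i/, which is a vowel, so the suffix is -u, giving *wupiu*.

vezopo, ujifis, wupiu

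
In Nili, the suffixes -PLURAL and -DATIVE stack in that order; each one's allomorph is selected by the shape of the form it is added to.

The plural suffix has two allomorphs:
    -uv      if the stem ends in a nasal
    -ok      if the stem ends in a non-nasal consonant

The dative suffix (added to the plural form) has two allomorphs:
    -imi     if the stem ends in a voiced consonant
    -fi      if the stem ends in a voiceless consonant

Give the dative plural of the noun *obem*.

obemuvimi

*obem*: final consonant = /m/, a nasal → -uv → *obemuv*.
Since the final consonant of the plural form *obemuv* is /v/ (voiced), it takes -imi, giving *obemuvimi*.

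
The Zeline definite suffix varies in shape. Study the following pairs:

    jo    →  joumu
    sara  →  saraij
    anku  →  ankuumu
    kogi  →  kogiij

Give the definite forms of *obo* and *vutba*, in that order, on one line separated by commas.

oboumu, vutbaij

The alternation tracks the last vowel of the stem — -umu when the last vowel of the stem is a rounded vowel (*jo*, *anku*); -ij when the last vowel of the stem is an unrounded vowel (*sara*, *kogi*).
*obo* — last vowel /o/ (a rounded vowel) → -umu → *oboumu*.
*vutba* — last vowel /a/ (an unrounded vowel) → -ij → *vutbaij*.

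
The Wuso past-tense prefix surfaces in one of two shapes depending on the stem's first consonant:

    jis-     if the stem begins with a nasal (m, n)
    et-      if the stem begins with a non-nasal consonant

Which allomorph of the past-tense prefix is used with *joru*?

*joru* — first consonant /j/ (non-nasal) → et-.

et-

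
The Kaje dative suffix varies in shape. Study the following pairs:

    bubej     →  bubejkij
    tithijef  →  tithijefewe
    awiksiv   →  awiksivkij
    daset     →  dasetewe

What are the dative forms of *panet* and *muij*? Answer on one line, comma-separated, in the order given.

panetewe, muijkij

The pattern is voicing of the final consonant: -ewe when the stem ends in a voiceless consonant (*tithijef*, *daset*); -kij when the stem ends in a voiced consonant (*bubej*, *awiksiv*).
Since the final consonant of *panet* is /t/ (voiceless), it takes -ewe, giving *panetewe*.
Since the final consonant of *muij* is /j/ (voiced), it takes -kij, giving *muijkij*.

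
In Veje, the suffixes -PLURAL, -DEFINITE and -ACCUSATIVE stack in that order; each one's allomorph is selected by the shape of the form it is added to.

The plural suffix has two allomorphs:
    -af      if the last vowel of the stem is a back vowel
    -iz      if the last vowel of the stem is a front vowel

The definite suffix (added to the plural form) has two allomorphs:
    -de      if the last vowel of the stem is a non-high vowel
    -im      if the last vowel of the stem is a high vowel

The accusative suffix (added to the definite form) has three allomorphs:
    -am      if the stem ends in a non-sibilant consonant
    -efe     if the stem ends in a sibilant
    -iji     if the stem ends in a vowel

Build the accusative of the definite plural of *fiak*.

fiakafdeiji

The last vowel of *fiak* is /a/, which is a back vowel, so the plural suffix is -af, giving *fiakaf*.
The plural form *fiakaf* — last vowel /a/ (a non-high vowel) → -de → *fiakafde*.
The definite form *fiakafde*: final sound = /e/, a vowel → -iji → *fiakafdeiji*.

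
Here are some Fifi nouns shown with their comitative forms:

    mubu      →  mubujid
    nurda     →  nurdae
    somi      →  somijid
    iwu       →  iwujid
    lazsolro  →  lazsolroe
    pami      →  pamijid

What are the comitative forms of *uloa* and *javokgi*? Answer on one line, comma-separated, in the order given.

Looking at the last vowel of each stem: -jid when the last vowel of the stem is a high vowel (*mubu*, *somi*, *iwu*, *pami*); -e when the last vowel of the stem is a non-high vowel (*nurda*, *lazsolro*).
*uloa*: last vowel = /a/, a non-high vowel → -e → *uloae*.
*javokgi*: last vowel = /i/, a high vowel → -jid → *javokgijid*.

uloae, javokgijid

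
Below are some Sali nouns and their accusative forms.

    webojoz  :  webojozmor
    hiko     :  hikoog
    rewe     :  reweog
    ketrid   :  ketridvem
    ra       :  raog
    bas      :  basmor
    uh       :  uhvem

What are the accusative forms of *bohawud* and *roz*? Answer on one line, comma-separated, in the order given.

The suffix is conditioned by the final sound: -mor when the stem ends in a sibilant (*webojoz*, *bas*); -vem when the stem ends in a non-sibilant consonant (*ketrid*, *uh*); -og when the stem ends in a vowel (*hiko*, *rewe*, *ra*).
Since the final sound of *bohawud* is /d/ (a non-sibilant consonant), it takes -vem, giving *bohawudvem*.
The final sound of *roz* is /z/, which is a sibilant, so the suffix is -mor, giving *rozmor*.

bohawudvem, rozmor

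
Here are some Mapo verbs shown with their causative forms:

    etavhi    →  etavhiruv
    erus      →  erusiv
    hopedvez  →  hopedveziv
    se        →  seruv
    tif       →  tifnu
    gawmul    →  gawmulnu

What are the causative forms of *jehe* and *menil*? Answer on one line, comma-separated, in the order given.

jeheruv, menilnu

The suffix is conditioned by the final sound: -iv when the stem ends in a sibilant (*erus*, *hopedvez*); -nu when the stem ends in a non-sibilant consonant (*tif*, *gawmul*); -ruv when the stem ends in a vowel (*etavhi*, *se*).
*jehe*: final sound = /e/, a vowel → -ruv → *jeheruv*.
*menil* — final sound /l/ (a non-sibilant consonant) → -nu → *menilnu*.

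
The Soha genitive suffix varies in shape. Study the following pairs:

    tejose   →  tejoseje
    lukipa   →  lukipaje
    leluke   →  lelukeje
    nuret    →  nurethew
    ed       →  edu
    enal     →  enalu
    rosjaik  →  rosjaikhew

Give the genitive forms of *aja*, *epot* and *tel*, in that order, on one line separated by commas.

ajaje, epothew, telu

The alternation tracks the final sound of the stem — -hew when the stem ends in a voiceless consonant (*nuret*, *rosjaik*); -u when the stem ends in a voiced consonant (*ed*, *enal*); -je when the stem ends in a vowel (*tejose*, *lukipa*, *leluke*).
The final sound of *aja* is /a/, which is a vowel, so the suffix is -je, giving *ajaje*.
*epot*: final sound = /t/, a voiceless consonant → -hew → *epothew*.
Since the final sound of *tel* is /l/ (a voiced consonant), it takes -u, giving *telu*.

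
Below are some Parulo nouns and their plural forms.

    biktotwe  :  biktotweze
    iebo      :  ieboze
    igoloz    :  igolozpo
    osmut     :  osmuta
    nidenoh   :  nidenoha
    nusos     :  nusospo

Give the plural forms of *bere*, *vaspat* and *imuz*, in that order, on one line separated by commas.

The alternation tracks the final sound of the stem — -po when the stem ends in a sibilant (*igoloz*, *nusos*); -a when the stem ends in a non-sibilant consonant (*osmut*, *nidenoh*); -ze when the stem ends in a vowel (*biktotwe*, *iebo*).
*bere*: final sound = /e/, a vowel → -ze → *bereze*.
*vaspat*: final sound = /t/, a non-sibilant consonant → -a → *vaspata*.
*imuz* — final sound /z/ (a sibilant) → -po → *imuzpo*.

bereze, vaspata, imuzpo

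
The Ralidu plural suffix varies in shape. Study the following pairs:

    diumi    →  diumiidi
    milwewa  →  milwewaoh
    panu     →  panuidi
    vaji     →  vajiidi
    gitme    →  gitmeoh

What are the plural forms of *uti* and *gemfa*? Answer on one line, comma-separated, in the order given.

The suffix is conditioned by the last vowel: -idi when the last vowel of the stem is a high vowel (*diumi*, *panu*, *vaji*); -oh when the last vowel of the stem is a non-high vowel (*milwewa*, *gitme*).
Since the last vowel of *uti* is /i/ (a high vowel), it takes -idi, giving *utiidi*.
*gemfa* — last vowel /a/ (a non-high vowel) → -oh → *gemfaoh*.

utiidi, gemfaoh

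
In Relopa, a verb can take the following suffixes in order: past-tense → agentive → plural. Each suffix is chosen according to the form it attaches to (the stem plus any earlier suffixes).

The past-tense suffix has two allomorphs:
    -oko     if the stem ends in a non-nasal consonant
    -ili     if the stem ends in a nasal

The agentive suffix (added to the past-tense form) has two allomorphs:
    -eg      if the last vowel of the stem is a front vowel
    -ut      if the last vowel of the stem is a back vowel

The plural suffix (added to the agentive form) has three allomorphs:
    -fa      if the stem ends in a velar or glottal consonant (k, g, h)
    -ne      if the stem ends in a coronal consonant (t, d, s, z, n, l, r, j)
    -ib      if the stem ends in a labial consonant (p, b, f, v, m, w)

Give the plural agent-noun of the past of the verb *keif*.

The final consonant of *keif* is /f/, which is non-nasal, so the past-tense suffix is -oko, giving *keifoko*.
The past-tense form *keifoko* — last vowel /o/ (a back vowel) → -ut → *keifokout*.
The agentive form *keifokout* — final consonant /t/ (coronal) → -ne → *keifokoutne*.

keifokoutne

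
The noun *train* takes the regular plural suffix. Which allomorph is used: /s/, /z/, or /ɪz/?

/z/

The stem *train* ends in a voiced non-sibilant sound.
The plural suffix surfaces as /ɪz/ after sibilants, /s/ after other voiceless consonants, and /z/ after other voiced sounds.
So the plural -s on *train* is pronounced /z/.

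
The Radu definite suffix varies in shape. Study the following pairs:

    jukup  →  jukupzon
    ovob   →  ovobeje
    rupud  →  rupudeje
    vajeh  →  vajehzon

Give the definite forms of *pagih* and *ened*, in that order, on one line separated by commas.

Looking at the final consonant of each stem: -zon when the stem ends in a voiceless consonant (*jukup*, *vajeh*); -eje when the stem ends in a voiced consonant (*ovob*, *rupud*).
The final consonant of *pagih* is /h/, which is voiceless, so the suffix is -zon, giving *pagihzon*.
The final consonant of *ened* is /d/, which is voiced, so the suffix is -eje, giving *enedeje*.

pagihzon, enedeje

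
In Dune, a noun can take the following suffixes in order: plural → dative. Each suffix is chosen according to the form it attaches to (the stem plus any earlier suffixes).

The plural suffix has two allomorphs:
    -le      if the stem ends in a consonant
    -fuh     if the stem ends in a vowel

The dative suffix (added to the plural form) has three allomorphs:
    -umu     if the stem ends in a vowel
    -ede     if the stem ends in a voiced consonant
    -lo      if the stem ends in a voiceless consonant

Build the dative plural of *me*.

Since the final sound of *me* is /e/ (a vowel), it takes -fuh, giving *mefuh*.
The plural form *mefuh*: final sound = /h/, a voiceless consonant → -lo → *mefuhlo*.

mefuhlo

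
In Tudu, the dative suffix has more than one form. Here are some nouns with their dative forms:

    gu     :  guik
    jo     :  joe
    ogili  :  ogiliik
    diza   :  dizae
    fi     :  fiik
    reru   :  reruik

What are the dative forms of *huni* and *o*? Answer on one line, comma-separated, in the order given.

The alternation tracks the last vowel of the stem — -ik when the last vowel of the stem is a high vowel (*gu*, *ogili*, *fi*, *reru*); -e when the last vowel of the stem is a non-high vowel (*jo*, *diza*).
Since the last vowel of *huni* is /i/ (a high vowel), it takes -ik, giving *huniik*.
Since the last vowel of *o* is /o/ (a non-high vowel), it takes -e, giving *oe*.

huniik, oe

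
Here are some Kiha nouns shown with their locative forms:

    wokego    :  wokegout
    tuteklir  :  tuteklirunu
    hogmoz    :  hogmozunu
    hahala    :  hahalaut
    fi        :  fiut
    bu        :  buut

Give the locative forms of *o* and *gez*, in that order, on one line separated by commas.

out, gezunu

The pattern is consonant vs. vowel: -unu when the stem ends in a consonant (*tuteklir*, *hogmoz*); -ut when the stem ends in a vowel (*wokego*, *hahala*, *fi*, *bu*).
Since the final sound of *o* is /o/ (a vowel), it takes -ut, giving *out*.
Since the final sound of *gez* is /z/ (a consonant), it takes -unu, giving *gezunu*.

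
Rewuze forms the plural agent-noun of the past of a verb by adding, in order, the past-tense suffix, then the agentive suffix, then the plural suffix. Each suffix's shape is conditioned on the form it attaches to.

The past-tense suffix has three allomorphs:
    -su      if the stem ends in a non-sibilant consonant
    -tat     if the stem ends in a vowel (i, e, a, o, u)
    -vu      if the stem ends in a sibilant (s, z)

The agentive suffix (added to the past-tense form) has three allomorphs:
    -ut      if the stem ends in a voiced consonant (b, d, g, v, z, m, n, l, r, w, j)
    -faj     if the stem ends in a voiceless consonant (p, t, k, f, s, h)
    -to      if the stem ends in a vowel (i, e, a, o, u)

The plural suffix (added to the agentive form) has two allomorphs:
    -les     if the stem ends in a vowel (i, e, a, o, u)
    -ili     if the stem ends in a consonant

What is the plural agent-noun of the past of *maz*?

mazvutoles

Since the final sound of *maz* is /z/ (a sibilant), it takes -vu, giving *mazvu*.
The past-tense form *mazvu*: final sound = /u/, a vowel → -to → *mazvuto*.
The agentive form *mazvuto*: final sound = /o/, a vowel → -les → *mazvutoles*.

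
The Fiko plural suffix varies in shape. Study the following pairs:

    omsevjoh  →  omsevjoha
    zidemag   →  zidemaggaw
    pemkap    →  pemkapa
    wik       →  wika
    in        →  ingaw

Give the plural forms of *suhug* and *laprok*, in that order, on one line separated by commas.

suhuggaw, laproka

The pattern is voicing of the final consonant: -a when the stem ends in a voiceless consonant (*omsevjoh*, *pemkap*, *wik*); -gaw when the stem ends in a voiced consonant (*zidemag*, *in*).
*suhug*: final consonant = /g/, voiced → -gaw → *suhuggaw*.
The final consonant of *laprok* is /k/, which is voiceless, so the suffix is -a, giving *laproka*.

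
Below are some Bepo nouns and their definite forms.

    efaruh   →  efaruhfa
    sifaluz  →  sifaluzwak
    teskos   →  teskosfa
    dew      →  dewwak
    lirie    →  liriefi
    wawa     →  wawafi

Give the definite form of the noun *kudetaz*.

The alternation tracks the final sound of the stem — -fa when the stem ends in a voiceless consonant (*efaruh*, *teskos*); -wak when the stem ends in a voiced consonant (*sifaluz*, *dew*); -fi when the stem ends in a vowel (*lirie*, *wawa*).
Since the final sound of *kudetaz* is /z/ (a voiced consonant), it takes -wak, giving *kudetazwak*.

kudetazwak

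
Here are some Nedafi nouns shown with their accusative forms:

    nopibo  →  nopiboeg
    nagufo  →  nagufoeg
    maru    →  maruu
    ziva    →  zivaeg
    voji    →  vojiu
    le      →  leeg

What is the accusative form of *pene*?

peneeg

The pattern is height harmony: -u when the last vowel of the stem is a high vowel (*maru*, *voji*); -eg when the last vowel of the stem is a non-high vowel (*nopibo*, *nagufo*, *ziva*, *le*).
The last vowel of *pene* is /e/, which is a non-high vowel, so the suffix is -eg, giving *peneeg*.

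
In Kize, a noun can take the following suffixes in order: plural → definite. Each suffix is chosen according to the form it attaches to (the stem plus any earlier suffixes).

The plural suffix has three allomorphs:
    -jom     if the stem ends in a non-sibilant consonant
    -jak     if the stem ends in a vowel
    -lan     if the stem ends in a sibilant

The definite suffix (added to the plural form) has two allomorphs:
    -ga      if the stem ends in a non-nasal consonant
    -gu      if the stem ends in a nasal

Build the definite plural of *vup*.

*vup*: final sound = /p/, a non-sibilant consonant → -jom → *vupjom*.
The final consonant of the plural form *vupjom* is /m/, which is a nasal, so the definite suffix is -gu, giving *vupjomgu*.

vupjomgu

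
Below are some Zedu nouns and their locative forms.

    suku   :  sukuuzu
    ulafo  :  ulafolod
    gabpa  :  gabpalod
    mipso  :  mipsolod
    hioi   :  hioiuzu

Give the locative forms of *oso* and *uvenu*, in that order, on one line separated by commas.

Looking at the last vowel of each stem: -uzu when the last vowel of the stem is a high vowel (*suku*, *hioi*); -lod when the last vowel of the stem is a non-high vowel (*ulafo*, *gabpa*, *mipso*).
The last vowel of *oso* is /o/, which is a non-high vowel, so the suffix is -lod, giving *osolod*.
The last vowel of *uvenu* is /u/, which is a high vowel, so the suffix is -uzu, giving *uvenuuzu*.

osolod, uvenuuzu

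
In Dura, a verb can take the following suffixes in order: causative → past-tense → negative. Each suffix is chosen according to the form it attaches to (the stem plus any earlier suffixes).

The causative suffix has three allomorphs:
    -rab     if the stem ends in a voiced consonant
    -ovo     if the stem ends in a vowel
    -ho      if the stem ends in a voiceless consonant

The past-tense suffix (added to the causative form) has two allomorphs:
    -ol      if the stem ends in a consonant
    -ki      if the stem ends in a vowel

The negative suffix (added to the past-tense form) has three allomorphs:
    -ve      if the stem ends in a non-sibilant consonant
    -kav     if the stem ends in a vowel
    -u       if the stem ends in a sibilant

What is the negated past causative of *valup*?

valuphokikav

The final sound of *valup* is /p/, which is a voiceless consonant, so the causative suffix is -ho, giving *valupho*.
Since the final sound of the causative form *valupho* is /o/ (a vowel), it takes -ki, giving *valuphoki*.
Since the final sound of the past-tense form *valuphoki* is /i/ (a vowel), it takes -kav, giving *valuphokikav*.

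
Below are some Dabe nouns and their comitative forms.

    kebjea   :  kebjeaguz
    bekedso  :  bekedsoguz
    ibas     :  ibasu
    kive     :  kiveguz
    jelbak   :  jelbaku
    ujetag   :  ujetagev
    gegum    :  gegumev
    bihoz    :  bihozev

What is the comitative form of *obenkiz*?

The suffix is conditioned by the final sound: -u when the stem ends in a voiceless consonant (*ibas*, *jelbak*); -ev when the stem ends in a voiced consonant (*ujetag*, *gegum*, *bihoz*); -guz when the stem ends in a vowel (*kebjea*, *bekedso*, *kive*).
*obenkiz* — final sound /z/ (a voiced consonant) → -ev → *obenkizev*.

obenkizev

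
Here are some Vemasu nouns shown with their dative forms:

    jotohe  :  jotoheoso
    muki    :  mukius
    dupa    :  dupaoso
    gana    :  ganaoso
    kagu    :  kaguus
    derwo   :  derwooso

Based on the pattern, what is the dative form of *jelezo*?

Looking at the last vowel of each stem: -us when the last vowel of the stem is a high vowel (*muki*, *kagu*); -oso when the last vowel of the stem is a non-high vowel (*jotohe*, *dupa*, *gana*, *derwo*).
The last vowel of *jelezo* is /o/, which is a non-high vowel, so the suffix is -oso, giving *jelezooso*.

jelezooso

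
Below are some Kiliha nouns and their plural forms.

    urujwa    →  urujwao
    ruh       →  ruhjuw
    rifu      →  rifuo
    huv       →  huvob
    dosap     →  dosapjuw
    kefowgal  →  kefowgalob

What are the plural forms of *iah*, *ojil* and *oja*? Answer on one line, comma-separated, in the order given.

The suffix is conditioned by the final sound: -juw when the stem ends in a voiceless consonant (*ruh*, *dosap*); -ob when the stem ends in a voiced consonant (*huv*, *kefowgal*); -o when the stem ends in a vowel (*urujwa*, *rifu*).
*iah*: final sound = /h/, a voiceless consonant → -juw → *iahjuw*.
The final sound of *ojil* is /l/, which is a voiced consonant, so the suffix is -ob, giving *ojilob*.
*oja* — final sound /a/ (a vowel) → -o → *ojao*.

iahjuw, ojilob, ojao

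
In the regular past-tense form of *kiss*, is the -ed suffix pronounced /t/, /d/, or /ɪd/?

The stem *kiss* ends in a voiceless consonant other than /t/.
The -ed suffix is realized as /ɪd/ after /t, d/; as /t/ after other voiceless consonants; and as /d/ after other voiced sounds.
So -ed on *kiss* is pronounced /t/.

/t/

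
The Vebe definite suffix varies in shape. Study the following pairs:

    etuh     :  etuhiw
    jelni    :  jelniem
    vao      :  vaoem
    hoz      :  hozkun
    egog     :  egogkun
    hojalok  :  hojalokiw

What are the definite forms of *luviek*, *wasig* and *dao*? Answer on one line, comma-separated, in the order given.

luviekiw, wasigkun, daoem

Looking at the final sound of each stem: -iw when the stem ends in a voiceless consonant (*etuh*, *hojalok*); -kun when the stem ends in a voiced consonant (*hoz*, *egog*); -em when the stem ends in a vowel (*jelni*, *vao*).
Since the final sound of *luviek* is /k/ (a voiceless consonant), it takes -iw, giving *luviekiw*.
*wasig*: final sound = /g/, a voiced consonant → -kun → *wasigkun*.
The final sound of *dao* is /o/, which is a vowel, so the suffix is -em, giving *daoem*.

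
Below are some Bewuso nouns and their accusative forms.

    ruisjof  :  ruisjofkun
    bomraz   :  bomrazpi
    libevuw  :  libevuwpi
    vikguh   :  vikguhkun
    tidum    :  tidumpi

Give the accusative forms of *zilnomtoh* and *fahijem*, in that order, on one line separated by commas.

Looking at the final consonant of each stem: -kun when the stem ends in a voiceless consonant (*ruisjof*, *vikguh*); -pi when the stem ends in a voiced consonant (*bomraz*, *libevuw*, *tidum*).
*zilnomtoh*: final consonant = /h/, voiceless → -kun → *zilnomtohkun*.
*fahijem*: final consonant = /m/, voiced → -pi → *fahijempi*.

zilnomtohkun, fahijempi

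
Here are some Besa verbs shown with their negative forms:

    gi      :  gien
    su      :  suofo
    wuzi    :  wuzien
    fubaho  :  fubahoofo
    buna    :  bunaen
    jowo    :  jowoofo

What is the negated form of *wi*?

wien

Looking at the last vowel of each stem: -ofo when the last vowel of the stem is a rounded vowel (*su*, *fubaho*, *jowo*); -en when the last vowel of the stem is an unrounded vowel (*gi*, *wuzi*, *buna*).
*wi*: last vowel = /i/, an unrounded vowel → -en → *wien*.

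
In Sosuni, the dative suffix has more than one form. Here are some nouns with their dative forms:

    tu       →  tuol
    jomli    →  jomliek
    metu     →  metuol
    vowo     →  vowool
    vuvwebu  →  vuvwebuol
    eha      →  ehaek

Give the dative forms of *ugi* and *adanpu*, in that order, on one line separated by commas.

ugiek, adanpuol

The pattern is rounding harmony: -ol when the last vowel of the stem is a rounded vowel (*tu*, *metu*, *vowo*, *vuvwebu*); -ek when the last vowel of the stem is an unrounded vowel (*jomli*, *eha*).
*ugi*: last vowel = /i/, an unrounded vowel → -ek → *ugiek*.
*adanpu* — last vowel /u/ (a rounded vowel) → -ol → *adanpuol*.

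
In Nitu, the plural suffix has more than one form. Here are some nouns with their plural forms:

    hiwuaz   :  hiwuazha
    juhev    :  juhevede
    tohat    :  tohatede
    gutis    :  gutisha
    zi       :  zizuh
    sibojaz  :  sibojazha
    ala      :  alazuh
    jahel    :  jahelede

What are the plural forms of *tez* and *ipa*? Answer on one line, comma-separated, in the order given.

tezha, ipazuh

The pattern is sibilance of the final sound: -ha when the stem ends in a sibilant (*hiwuaz*, *gutis*, *sibojaz*); -ede when the stem ends in a non-sibilant consonant (*juhev*, *tohat*, *jahel*); -zuh when the stem ends in a vowel (*zi*, *ala*).
The final sound of *tez* is /z/, which is a sibilant, so the suffix is -ha, giving *tezha*.
Since the final sound of *ipa* is /a/ (a vowel), it takes -zuh, giving *ipazuh*.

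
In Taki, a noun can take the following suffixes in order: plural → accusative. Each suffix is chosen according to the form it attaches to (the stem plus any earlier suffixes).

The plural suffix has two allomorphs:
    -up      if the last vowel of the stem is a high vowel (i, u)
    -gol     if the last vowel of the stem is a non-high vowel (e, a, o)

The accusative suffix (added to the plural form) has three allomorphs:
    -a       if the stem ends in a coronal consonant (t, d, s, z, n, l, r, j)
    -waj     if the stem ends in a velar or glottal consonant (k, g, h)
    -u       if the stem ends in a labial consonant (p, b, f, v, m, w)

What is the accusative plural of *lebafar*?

*lebafar* — last vowel /a/ (a non-high vowel) → -gol → *lebafargol*.
The plural form *lebafargol*: final consonant = /l/, coronal → -a → *lebafargola*.

lebafargola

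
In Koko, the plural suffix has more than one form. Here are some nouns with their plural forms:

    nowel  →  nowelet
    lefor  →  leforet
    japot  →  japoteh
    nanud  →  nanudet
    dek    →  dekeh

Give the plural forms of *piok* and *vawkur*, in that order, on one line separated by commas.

piokeh, vawkuret

Looking at the final consonant of each stem: -eh when the stem ends in a voiceless consonant (*japot*, *dek*); -et when the stem ends in a voiced consonant (*nowel*, *lefor*, *nanud*).
The final consonant of *piok* is /k/, which is voiceless, so the suffix is -eh, giving *piokeh*.
*vawkur* — final consonant /r/ (voiced) → -et → *vawkuret*.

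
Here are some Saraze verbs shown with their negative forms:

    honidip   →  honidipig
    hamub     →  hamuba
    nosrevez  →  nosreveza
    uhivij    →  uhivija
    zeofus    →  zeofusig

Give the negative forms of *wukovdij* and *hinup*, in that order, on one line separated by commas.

wukovdija, hinupig

Looking at the final consonant of each stem: -ig when the stem ends in a voiceless consonant (*honidip*, *zeofus*); -a when the stem ends in a voiced consonant (*hamub*, *nosrevez*, *uhivij*).
The final consonant of *wukovdij* is /j/, which is voiced, so the suffix is -a, giving *wukovdija*.
*hinup*: final consonant = /p/, voiceless → -ig → *hinupig*.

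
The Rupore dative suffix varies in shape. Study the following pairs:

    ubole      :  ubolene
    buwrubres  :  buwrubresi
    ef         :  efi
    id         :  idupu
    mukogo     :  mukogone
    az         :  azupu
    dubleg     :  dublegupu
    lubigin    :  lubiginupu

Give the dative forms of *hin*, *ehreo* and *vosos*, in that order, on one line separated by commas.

The suffix is conditioned by the final sound: -i when the stem ends in a voiceless consonant (*buwrubres*, *ef*); -upu when the stem ends in a voiced consonant (*id*, *az*, *dubleg*, *lubigin*); -ne when the stem ends in a vowel (*ubole*, *mukogo*).
Since the final sound of *hin* is /n/ (a voiced consonant), it takes -upu, giving *hinupu*.
The final sound of *ehreo* is /o/, which is a vowel, so the suffix is -ne, giving *ehreone*.
*vosos*: final sound = /s/, a voiceless consonant → -i → *vososi*.

hinupu, ehreone, vososi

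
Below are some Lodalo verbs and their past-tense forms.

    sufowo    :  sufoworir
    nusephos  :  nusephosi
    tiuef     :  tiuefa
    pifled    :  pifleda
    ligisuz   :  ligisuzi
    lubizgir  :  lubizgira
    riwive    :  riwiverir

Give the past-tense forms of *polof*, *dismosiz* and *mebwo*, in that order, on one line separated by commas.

polofa, dismosizi, mebworir

The alternation tracks the final sound of the stem — -i when the stem ends in a sibilant (*nusephos*, *ligisuz*); -a when the stem ends in a non-sibilant consonant (*tiuef*, *pifled*, *lubizgir*); -rir when the stem ends in a vowel (*sufowo*, *riwive*).
*polof* — final sound /f/ (a non-sibilant consonant) → -a → *polofa*.
The final sound of *dismosiz* is /z/, which is a sibilant, so the suffix is -i, giving *dismosizi*.
*mebwo*: final sound = /o/, a vowel → -rir → *mebworir*.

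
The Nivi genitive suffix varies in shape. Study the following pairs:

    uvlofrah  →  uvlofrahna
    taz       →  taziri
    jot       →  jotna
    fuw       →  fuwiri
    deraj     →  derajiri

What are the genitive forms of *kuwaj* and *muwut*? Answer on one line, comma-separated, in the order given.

The alternation tracks the final consonant of the stem — -na when the stem ends in a voiceless consonant (*uvlofrah*, *jot*); -iri when the stem ends in a voiced consonant (*taz*, *fuw*, *deraj*).
Since the final consonant of *kuwaj* is /j/ (voiced), it takes -iri, giving *kuwajiri*.
The final consonant of *muwut* is /t/, which is voiceless, so the suffix is -na, giving *muwutna*.

kuwajiri, muwutna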